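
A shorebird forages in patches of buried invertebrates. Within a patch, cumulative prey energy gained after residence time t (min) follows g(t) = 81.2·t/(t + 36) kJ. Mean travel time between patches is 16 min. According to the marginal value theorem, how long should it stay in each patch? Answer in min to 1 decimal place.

Maximise g(t)/(T+t): set derivative to zero → g'(t)(T+t) = g(t).
g'(t) = 81.2·36/(t + 36)². Setting 81.2·36/(t+36)² = 81.2t/[(t+36)(16+t)] gives 36(16+t) = t(t+36), so t² = 36×16 = 576.
t* = √576 = 24 min.

24.0 min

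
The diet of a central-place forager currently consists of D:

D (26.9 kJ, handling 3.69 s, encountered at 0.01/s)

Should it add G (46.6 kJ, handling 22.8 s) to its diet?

Current rate: (0.01×26.9)/(1 + 0.01×3.69) = 0.2594 kJ/s.
G: E/h = 46.6/22.8 = 2.044 kJ/s.
Since 2.044 > R, including G increases the long-run rate.

Yes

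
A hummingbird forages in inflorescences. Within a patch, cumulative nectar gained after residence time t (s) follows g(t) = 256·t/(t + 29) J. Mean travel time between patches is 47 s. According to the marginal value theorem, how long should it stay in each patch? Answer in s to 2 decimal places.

36.92 s

By the marginal value theorem, leave when the instantaneous gain rate g'(t) equals the habitat-wide average g(t)/(T + t).
g'(t) = 256·29/(t + 29)². Setting 256·29/(t+29)² = 256t/[(t+29)(47+t)] gives 29(47+t) = t(t+29), so t² = 29×47 = 1363.
t* = √1363 = 36.92 s.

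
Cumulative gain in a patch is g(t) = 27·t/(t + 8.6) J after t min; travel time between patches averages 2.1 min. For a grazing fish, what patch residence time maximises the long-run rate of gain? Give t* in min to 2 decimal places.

Optimal t* satisfies g'(t*) = g(t*)/(T + t*).
g'(t) = 27·8.6/(t + 8.6)². Setting 27·8.6/(t+8.6)² = 27t/[(t+8.6)(2.1+t)] gives 8.6(2.1+t) = t(t+8.6), so t² = 8.6×2.1 = 18.06.
t* = √18.06 = 4.25 min.

4.25 min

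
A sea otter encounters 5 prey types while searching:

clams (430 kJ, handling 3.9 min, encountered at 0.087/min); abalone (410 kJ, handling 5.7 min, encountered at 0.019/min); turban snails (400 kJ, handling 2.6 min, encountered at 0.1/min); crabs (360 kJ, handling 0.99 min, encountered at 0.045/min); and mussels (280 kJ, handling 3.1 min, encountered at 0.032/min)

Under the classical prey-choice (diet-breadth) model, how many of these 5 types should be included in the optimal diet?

5

Profitabilities (E/h, kJ/min): crabs 364, turban snails 154, clams 110, mussels 90.3, abalone 71.9. Add prey in this order while the next type's profitability exceeds the intake rate on those already taken.
Rate on top 1: 15.51. turban snails: 154 > 15.51 → include.
Rate on top 2: 43.08. clams: 110 > 43.08 → include.
Rate on top 3: 56.95. mussels: 90.3 > 56.95 → include.
Rate on top 4: 58.85. abalone: 71.9 > 58.85 → include.
Optimal diet: crabs, turban snails, clams, mussels, abalone — 5 of 5 types.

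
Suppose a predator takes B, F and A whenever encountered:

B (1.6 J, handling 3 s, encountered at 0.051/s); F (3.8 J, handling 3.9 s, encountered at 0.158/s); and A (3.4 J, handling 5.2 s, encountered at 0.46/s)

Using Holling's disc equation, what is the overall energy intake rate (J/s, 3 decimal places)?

Energy encountered per unit search time: 0.051×1.6 + 0.158×3.8 + 0.46×3.4 = 2.246 J/s.
Handling time per unit search time: 0.051×3 + 0.158×3.9 + 0.46×5.2 = 3.161.
Rate = 2.246/(1 + 3.161) = 0.5397 J/s.

0.540 J/s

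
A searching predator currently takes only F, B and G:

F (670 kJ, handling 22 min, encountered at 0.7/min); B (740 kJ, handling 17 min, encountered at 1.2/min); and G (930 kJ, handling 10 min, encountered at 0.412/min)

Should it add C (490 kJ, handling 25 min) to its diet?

No

Current rate: (0.7×670 + 1.2×740 + 0.412×930)/(1 + 0.7×22 + 1.2×17 + 0.412×10) = 42.53 kJ/min.
Profitability of C: 490/25 = 19.6 kJ/min.
19.6 < 42.53, so adding C would lower the average — exclude it.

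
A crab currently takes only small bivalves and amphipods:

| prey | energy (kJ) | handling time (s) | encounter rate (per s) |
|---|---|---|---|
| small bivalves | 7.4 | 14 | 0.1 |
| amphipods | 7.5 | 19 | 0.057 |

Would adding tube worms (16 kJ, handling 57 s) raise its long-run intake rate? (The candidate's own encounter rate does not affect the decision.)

No

On small bivalves and amphipods alone, R = ΣλE/(1+Σλh) = 1.167/3.483 = 0.3352 kJ/s.
Profitability of tube worms: 16/57 = 0.2807 kJ/s.
Since 0.2807 < R, time spent handling tube worms is better spent searching.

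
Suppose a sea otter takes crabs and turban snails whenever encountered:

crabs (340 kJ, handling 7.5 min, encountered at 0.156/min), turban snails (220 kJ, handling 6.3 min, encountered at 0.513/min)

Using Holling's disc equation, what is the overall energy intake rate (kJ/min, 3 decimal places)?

30.711 kJ/min

R = (0.156×340 + 0.513×220) / (1 + 0.156×7.5 + 0.513×6.3) = 165.9/5.402 = 30.71 kJ/min.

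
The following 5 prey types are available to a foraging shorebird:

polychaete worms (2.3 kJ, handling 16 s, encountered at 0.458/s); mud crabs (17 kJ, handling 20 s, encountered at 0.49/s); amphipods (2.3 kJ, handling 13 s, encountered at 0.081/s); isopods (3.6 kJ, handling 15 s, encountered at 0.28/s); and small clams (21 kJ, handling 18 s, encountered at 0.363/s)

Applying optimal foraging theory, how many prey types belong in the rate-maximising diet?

Rank by E/h (kJ/s): small clams 1.17, mud crabs 0.85, isopods 0.24, amphipods 0.177, polychaete worms 0.144. Include each in turn until the next type's E/h falls below the running intake rate.
Rate on top 1: 1.012. mud crabs: 0.85 < 1.012 → exclude; stop.
Optimal diet: small clams — 1 of 5 types.

1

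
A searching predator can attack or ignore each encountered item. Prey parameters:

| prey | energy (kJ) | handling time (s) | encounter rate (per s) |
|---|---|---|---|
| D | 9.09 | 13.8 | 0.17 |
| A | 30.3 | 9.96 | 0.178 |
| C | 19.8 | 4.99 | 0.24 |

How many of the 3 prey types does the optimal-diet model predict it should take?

E/h in descending order: C 3.97, A 3.04, D 0.659 kJ/s. The optimal diet is the largest prefix of this list for which every included type satisfies E_i/h_i > R on the types above it.
Rate on top 1: 2.162. A: 3.04 > 2.162 → include.
Rate on top 2: 2.555. D: 0.659 < 2.555 → exclude; stop.
Optimal diet: C, A — 2 of 3 types.

2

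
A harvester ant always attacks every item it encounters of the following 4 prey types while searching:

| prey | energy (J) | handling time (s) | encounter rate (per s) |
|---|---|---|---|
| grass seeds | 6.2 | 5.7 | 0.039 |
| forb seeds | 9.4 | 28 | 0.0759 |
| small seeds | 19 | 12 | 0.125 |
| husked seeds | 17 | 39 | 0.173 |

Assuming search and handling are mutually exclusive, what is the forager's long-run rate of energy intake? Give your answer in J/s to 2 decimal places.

R = (0.039×6.2 + 0.0759×9.4 + 0.125×19 + 0.173×17) / (1 + 0.039×5.7 + 0.0759×28 + 0.125×12 + 0.173×39) = 6.271/11.59 = 0.5409 J/s.

0.54 J/s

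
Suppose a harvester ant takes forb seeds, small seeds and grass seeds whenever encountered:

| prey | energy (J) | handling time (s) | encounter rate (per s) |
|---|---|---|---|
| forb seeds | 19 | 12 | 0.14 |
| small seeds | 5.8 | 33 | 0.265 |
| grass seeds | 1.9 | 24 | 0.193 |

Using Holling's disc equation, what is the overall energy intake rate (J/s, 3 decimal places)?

0.284 J/s

R = (0.14×19 + 0.265×5.8 + 0.193×1.9) / (1 + 0.14×12 + 0.265×33 + 0.193×24) = 4.564/16.06 = 0.2842 J/s.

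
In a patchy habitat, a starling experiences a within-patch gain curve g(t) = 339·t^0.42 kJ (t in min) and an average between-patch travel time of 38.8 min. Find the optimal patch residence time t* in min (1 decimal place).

Optimal t* satisfies g'(t*) = g(t*)/(T + t*).
g'(t) = 0.42·339·t^-0.58. Setting 0.42·339·t^-0.58 = 339·t^0.42/(38.8+t) gives 0.42(38.8+t) = t, so 0.58·t = 0.42×38.8.
t* = 0.42×38.8/0.58 = 28.1 min.

28.1 min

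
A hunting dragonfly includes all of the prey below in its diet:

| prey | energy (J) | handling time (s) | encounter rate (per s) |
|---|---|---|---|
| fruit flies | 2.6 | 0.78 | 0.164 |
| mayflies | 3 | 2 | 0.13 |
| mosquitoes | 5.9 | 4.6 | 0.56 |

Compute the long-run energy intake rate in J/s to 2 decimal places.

1.04 J/s

Energy encountered per unit search time: 0.164×2.6 + 0.13×3 + 0.56×5.9 = 4.12 J/s.
Handling time per unit search time: 0.164×0.78 + 0.13×2 + 0.56×4.6 = 2.964.
Rate = 4.12/(1 + 2.964) = 1.039 J/s.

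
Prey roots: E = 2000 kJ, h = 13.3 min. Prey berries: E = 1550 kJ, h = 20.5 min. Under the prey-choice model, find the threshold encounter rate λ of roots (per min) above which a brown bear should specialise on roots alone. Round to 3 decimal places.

Drop berries once their profitability E₂/h₂ falls below the rate achievable on roots alone: E₂/h₂ = λE₁/(1 + λh₁).
Solve for λ: λE₁h₂ = E₂(1 + λh₁) → λ(E₁h₂ − E₂h₁) = E₂ → λ = E₂/(E₁h₂ − E₂h₁).
λ = 1550/(2000×20.5 − 1550×13.3) = 1550/2.038e+04 = 0.07604 per min.

0.076 per min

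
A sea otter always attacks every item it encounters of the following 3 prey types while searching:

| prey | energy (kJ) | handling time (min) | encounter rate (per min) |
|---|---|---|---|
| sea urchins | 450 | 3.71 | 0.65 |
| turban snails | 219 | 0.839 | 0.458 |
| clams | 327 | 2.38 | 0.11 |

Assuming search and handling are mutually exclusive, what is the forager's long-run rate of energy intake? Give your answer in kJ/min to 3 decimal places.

R = Σλ_iE_i / (1 + Σλ_ih_i)
Numerator: 0.65×450 + 0.458×219 + 0.11×327 = 428.8
Denominator: 1 + 0.65×3.71 + 0.458×0.839 + 0.11×2.38 = 4.058
R = 428.8/4.058 = 105.7 kJ/min

105.672 kJ/min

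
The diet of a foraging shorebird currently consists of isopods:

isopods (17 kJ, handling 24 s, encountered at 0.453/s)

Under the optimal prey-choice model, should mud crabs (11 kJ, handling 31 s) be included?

Intake rate on the current diet: R = (0.453×17) / (1 + 0.453×24) = 7.701/11.87 = 0.6487 kJ/s.
Profitability of mud crabs: 11/31 = 0.3548 kJ/s.
0.3548 < 0.6487, so adding mud crabs would lower the average — exclude it.

No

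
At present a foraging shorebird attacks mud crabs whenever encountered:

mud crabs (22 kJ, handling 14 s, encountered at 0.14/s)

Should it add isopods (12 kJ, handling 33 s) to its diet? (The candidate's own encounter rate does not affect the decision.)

No

Intake rate on the current diet: R = (0.14×22) / (1 + 0.14×14) = 3.08/2.96 = 1.041 kJ/s.
isopods: E/h = 12/33 = 0.3636 kJ/s.
Since 0.3636 < R, time spent handling isopods is better spent searching.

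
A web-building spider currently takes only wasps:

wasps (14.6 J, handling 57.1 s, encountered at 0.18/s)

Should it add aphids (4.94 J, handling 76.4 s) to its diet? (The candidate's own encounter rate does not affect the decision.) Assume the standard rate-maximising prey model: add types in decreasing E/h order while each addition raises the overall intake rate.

No

Current rate: (0.18×14.6)/(1 + 0.18×57.1) = 0.233 J/s.
Profitability of aphids: 4.94/76.4 = 0.06466 J/s.
Since 0.06466 < R, time spent handling aphids is better spent searching.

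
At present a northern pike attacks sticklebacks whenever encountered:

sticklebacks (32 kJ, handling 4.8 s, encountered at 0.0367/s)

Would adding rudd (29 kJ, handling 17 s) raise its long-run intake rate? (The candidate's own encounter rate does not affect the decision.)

Yes

Current rate: (0.0367×32)/(1 + 0.0367×4.8) = 0.9985 kJ/s.
Profitability of rudd: 29/17 = 1.706 kJ/s.
1.706 > 0.9985, so adding rudd raises the average — include it.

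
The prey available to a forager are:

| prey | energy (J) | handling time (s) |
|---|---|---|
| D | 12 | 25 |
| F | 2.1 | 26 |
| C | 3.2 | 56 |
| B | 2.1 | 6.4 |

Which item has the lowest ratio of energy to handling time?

Profitability E/h (J/s): D = 12/25 = 0.48, F = 2.1/26 = 0.0808, C = 3.2/56 = 0.0571, B = 2.1/6.4 = 0.328.
Ranked: D > B > F > C.

C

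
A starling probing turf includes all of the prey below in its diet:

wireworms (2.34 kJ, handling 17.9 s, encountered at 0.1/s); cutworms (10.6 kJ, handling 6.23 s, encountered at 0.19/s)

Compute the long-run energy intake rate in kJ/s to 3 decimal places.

0.566 kJ/s

Energy encountered per unit search time: 0.1×2.34 + 0.19×10.6 = 2.248 kJ/s.
Handling time per unit search time: 0.1×17.9 + 0.19×6.23 = 2.974.
Rate = 2.248/(1 + 2.974) = 0.5657 kJ/s.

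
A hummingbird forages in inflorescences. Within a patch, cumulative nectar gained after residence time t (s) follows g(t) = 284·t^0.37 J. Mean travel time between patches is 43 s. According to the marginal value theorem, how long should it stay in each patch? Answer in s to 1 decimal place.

By the marginal value theorem, leave when the instantaneous gain rate g'(t) equals the habitat-wide average g(t)/(T + t).
g'(t) = 0.37·284·t^-0.63. Setting 0.37·284·t^-0.63 = 284·t^0.37/(43+t) gives 0.37(43+t) = t, so 0.63·t = 0.37×43.
t* = 0.37×43/0.63 = 25.25 s.

25.3 s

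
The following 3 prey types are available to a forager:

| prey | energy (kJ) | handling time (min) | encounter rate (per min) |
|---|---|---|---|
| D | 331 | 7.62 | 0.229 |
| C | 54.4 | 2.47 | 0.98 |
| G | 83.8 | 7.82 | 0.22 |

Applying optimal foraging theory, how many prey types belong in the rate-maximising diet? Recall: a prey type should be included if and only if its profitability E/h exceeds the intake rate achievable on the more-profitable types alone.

1

Rank by E/h (kJ/min): D 43.4, C 22, G 10.7. Include each in turn until the next type's E/h falls below the running intake rate.
Rate on top 1: 27.61. C: 22 < 27.61 → exclude; stop.
Optimal diet: D — 1 of 3 types.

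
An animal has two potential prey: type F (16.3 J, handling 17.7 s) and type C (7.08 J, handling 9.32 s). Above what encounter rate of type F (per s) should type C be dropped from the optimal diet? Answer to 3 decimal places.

Drop type C once their profitability E₂/h₂ falls below the rate achievable on type F alone: E₂/h₂ = λE₁/(1 + λh₁).
Solve for λ: λE₁h₂ = E₂(1 + λh₁) → λ(E₁h₂ − E₂h₁) = E₂ → λ = E₂/(E₁h₂ − E₂h₁).
λ = 7.08/(16.3×9.32 − 7.08×17.7) = 7.08/26.6 = 0.2662 per s.

0.266 per s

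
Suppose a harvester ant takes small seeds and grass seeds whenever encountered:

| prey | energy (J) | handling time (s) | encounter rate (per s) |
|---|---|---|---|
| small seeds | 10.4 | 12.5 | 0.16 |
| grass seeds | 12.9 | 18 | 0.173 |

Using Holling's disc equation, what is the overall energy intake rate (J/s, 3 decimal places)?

0.637 J/s

R = Σλ_iE_i / (1 + Σλ_ih_i)
Numerator: 0.16×10.4 + 0.173×12.9 = 3.896
Denominator: 1 + 0.16×12.5 + 0.173×18 = 6.114
R = 3.896/6.114 = 0.6372 J/s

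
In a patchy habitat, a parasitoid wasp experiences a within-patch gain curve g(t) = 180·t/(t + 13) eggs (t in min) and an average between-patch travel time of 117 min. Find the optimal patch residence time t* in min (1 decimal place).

39.0 min

Maximise g(t)/(T+t): set derivative to zero → g'(t)(T+t) = g(t).
g'(t) = 180·13/(t + 13)². Setting 180·13/(t+13)² = 180t/[(t+13)(117+t)] gives 13(117+t) = t(t+13), so t² = 13×117 = 1521.
t* = √1521 = 39 min.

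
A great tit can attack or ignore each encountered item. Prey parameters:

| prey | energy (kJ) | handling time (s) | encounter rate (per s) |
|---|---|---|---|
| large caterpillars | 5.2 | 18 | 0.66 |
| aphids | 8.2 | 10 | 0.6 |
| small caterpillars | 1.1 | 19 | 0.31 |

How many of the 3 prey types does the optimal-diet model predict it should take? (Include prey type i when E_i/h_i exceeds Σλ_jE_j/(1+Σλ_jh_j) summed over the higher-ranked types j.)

1

E/h in descending order: aphids 0.82, large caterpillars 0.289, small caterpillars 0.0579 kJ/s. The optimal diet is the largest prefix of this list for which every included type satisfies E_i/h_i > R on the types above it.
Rate on top 1: 0.7029. large caterpillars: 0.289 < 0.7029 → exclude; stop.
Optimal diet: aphids — 1 of 3 types.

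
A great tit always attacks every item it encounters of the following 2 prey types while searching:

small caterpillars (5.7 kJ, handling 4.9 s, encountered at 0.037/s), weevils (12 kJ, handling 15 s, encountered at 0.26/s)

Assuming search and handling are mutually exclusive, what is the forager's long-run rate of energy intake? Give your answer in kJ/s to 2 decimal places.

0.66 kJ/s

R = (0.037×5.7 + 0.26×12) / (1 + 0.037×4.9 + 0.26×15) = 3.331/5.081 = 0.6555 kJ/s.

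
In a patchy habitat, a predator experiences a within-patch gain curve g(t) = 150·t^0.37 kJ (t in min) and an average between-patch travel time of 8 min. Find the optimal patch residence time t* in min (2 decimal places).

4.70 min

By the marginal value theorem, leave when the instantaneous gain rate g'(t) equals the habitat-wide average g(t)/(T + t).
g'(t) = 0.37·150·t^-0.63. Setting 0.37·150·t^-0.63 = 150·t^0.37/(8+t) gives 0.37(8+t) = t, so 0.63·t = 0.37×8.
t* = 0.37×8/0.63 = 4.698 min.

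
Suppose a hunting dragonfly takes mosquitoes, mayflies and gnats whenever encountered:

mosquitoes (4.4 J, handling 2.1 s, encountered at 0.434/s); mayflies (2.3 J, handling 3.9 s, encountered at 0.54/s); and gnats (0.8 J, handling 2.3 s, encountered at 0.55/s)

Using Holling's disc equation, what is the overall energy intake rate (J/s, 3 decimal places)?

R = Σλ_iE_i / (1 + Σλ_ih_i)
Numerator: 0.434×4.4 + 0.54×2.3 + 0.55×0.8 = 3.592
Denominator: 1 + 0.434×2.1 + 0.54×3.9 + 0.55×2.3 = 5.282
R = 3.592/5.282 = 0.6799 J/s

0.680 J/s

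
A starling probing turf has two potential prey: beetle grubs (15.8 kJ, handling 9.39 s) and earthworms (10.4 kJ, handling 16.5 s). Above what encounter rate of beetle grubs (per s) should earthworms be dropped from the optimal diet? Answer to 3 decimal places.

0.064 per s

Drop earthworms once their profitability E₂/h₂ falls below the rate achievable on beetle grubs alone: E₂/h₂ = λE₁/(1 + λh₁).
Solve for λ: λE₁h₂ = E₂(1 + λh₁) → λ(E₁h₂ − E₂h₁) = E₂ → λ = E₂/(E₁h₂ − E₂h₁).
λ = 10.4/(15.8×16.5 − 10.4×9.39) = 10.4/163 = 0.06379 per s.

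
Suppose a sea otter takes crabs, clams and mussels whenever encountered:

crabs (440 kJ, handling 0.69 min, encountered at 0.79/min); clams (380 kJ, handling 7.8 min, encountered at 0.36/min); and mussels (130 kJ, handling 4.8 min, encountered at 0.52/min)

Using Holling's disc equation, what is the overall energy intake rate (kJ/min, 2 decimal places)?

80.59 kJ/min

Energy encountered per unit search time: 0.79×440 + 0.36×380 + 0.52×130 = 552 kJ/min.
Handling time per unit search time: 0.79×0.69 + 0.36×7.8 + 0.52×4.8 = 5.849.
Rate = 552/(1 + 5.849) = 80.59 kJ/min.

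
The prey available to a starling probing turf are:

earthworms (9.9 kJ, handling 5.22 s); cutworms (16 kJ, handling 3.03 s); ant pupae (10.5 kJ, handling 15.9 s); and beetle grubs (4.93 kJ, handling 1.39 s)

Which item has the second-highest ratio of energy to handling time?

Profitability E/h (kJ/s): earthworms = 9.9/5.22 = 1.9, cutworms = 16/3.03 = 5.28, ant pupae = 10.5/15.9 = 0.66, beetle grubs = 4.93/1.39 = 3.55.
Ranked: cutworms > beetle grubs > earthworms > ant pupae.

beetle grubs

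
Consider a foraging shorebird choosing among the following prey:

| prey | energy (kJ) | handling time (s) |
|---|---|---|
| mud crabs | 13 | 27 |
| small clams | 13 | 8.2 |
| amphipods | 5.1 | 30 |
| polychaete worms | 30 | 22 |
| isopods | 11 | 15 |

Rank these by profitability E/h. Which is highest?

In descending order of E/h:
small clams: 13/8.2 = 1.59 kJ/s
polychaete worms: 30/22 = 1.36 kJ/s
isopods: 11/15 = 0.733 kJ/s
mud crabs: 13/27 = 0.481 kJ/s
amphipods: 5.1/30 = 0.17 kJ/s

small clams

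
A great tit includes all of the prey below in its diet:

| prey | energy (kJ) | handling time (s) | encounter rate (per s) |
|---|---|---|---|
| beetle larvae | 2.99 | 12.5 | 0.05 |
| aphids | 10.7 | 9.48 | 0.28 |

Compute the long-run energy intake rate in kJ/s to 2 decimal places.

0.74 kJ/s

R = Σλ_iE_i / (1 + Σλ_ih_i)
Numerator: 0.05×2.99 + 0.28×10.7 = 3.146
Denominator: 1 + 0.05×12.5 + 0.28×9.48 = 4.279
R = 3.146/4.279 = 0.735 kJ/s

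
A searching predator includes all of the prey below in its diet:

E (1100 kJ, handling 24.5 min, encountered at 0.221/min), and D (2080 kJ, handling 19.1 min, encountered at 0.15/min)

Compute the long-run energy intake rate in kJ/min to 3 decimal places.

R = (0.221×1100 + 0.15×2080) / (1 + 0.221×24.5 + 0.15×19.1) = 555.1/9.28 = 59.82 kJ/min.

59.820 kJ/min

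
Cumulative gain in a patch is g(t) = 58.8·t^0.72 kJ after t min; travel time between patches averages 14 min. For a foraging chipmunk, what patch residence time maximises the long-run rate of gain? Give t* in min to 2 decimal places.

By the marginal value theorem, leave when the instantaneous gain rate g'(t) equals the habitat-wide average g(t)/(T + t).
g'(t) = 0.72·58.8·t^-0.28. Setting 0.72·58.8·t^-0.28 = 58.8·t^0.72/(14+t) gives 0.72(14+t) = t, so 0.28·t = 0.72×14.
t* = 0.72×14/0.28 = 36 min.

36.00 min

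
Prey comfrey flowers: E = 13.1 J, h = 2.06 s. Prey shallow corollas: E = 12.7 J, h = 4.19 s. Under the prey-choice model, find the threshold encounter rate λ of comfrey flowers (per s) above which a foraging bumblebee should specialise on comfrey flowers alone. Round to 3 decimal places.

Drop shallow corollas once their profitability E₂/h₂ falls below the rate achievable on comfrey flowers alone: E₂/h₂ = λE₁/(1 + λh₁).
Solve for λ: λE₁h₂ = E₂(1 + λh₁) → λ(E₁h₂ − E₂h₁) = E₂ → λ = E₂/(E₁h₂ − E₂h₁).
λ = 12.7/(13.1×4.19 − 12.7×2.06) = 12.7/28.73 = 0.4421 per s.

0.442 per s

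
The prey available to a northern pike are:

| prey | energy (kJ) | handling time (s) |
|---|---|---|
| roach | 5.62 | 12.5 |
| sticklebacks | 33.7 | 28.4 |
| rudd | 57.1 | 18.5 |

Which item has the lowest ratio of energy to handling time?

In descending order of E/h:
rudd: 57.1/18.5 = 3.09 kJ/s
sticklebacks: 33.7/28.4 = 1.19 kJ/s
roach: 5.62/12.5 = 0.45 kJ/s

roach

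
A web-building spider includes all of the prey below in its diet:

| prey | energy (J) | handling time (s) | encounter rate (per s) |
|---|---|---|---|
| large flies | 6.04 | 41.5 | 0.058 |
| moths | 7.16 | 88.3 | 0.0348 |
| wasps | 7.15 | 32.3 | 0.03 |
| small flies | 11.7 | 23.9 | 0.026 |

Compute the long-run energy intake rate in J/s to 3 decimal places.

R = (0.058×6.04 + 0.0348×7.16 + 0.03×7.15 + 0.026×11.7) / (1 + 0.058×41.5 + 0.0348×88.3 + 0.03×32.3 + 0.026×23.9) = 1.118/8.07 = 0.1386 J/s.

0.139 J/s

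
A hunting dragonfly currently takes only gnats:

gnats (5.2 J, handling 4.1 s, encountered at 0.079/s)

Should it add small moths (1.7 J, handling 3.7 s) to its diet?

Yes

Intake rate on the current diet: R = (0.079×5.2) / (1 + 0.079×4.1) = 0.4108/1.324 = 0.3103 J/s.
small moths: E/h = 1.7/3.7 = 0.4595 J/s.
0.4595 > 0.3103, so adding small moths raises the average — include it.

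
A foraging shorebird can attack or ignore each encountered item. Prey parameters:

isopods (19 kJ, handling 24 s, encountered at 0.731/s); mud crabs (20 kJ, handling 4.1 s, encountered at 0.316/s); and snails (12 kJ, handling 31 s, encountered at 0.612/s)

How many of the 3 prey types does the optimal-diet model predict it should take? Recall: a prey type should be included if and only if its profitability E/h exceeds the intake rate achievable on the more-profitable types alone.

Rank by E/h (kJ/s): mud crabs 4.88, isopods 0.792, snails 0.387. Include each in turn until the next type's E/h falls below the running intake rate.
Rate on top 1: 2.753. isopods: 0.792 < 2.753 → exclude; stop.
Optimal diet: mud crabs — 1 of 3 types.

1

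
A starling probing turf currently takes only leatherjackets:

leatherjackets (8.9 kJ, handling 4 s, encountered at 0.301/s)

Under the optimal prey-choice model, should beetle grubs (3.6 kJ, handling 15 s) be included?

Intake rate on the current diet: R = (0.301×8.9) / (1 + 0.301×4) = 2.679/2.204 = 1.215 kJ/s.
beetle grubs: E/h = 3.6/15 = 0.24 kJ/s.
0.24 < 1.215, so adding beetle grubs would lower the average — exclude it.

No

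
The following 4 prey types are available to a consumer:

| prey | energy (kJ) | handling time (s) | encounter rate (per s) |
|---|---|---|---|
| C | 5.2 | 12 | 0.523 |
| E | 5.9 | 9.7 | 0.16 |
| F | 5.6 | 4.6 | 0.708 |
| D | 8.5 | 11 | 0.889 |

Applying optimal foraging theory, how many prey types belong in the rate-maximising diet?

1

E/h in descending order: F 1.22, D 0.773, E 0.608, C 0.433 kJ/s. The optimal diet is the largest prefix of this list for which every included type satisfies E_i/h_i > R on the types above it.
Rate on top 1: 0.9314. D: 0.773 < 0.9314 → exclude; stop.
Optimal diet: F — 1 of 4 types.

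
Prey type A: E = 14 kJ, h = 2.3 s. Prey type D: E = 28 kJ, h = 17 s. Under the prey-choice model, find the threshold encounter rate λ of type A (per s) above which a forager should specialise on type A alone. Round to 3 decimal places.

0.161 per s

The zero-one rule: include type D iff E₂/h₂ > λE₁/(1+λh₁). Equality gives the switch point.
λE₁h₂ = E₂ + λE₂h₁ ⇒ λ = E₂/(E₁h₂ − E₂h₁) = 28/(238 − 64.4) = 0.1613 per s.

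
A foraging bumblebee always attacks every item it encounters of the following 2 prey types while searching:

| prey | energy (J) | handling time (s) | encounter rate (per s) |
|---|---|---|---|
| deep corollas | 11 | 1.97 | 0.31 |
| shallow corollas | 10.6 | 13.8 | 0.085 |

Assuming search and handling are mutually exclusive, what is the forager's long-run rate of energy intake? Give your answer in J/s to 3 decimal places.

R = (0.31×11 + 0.085×10.6) / (1 + 0.31×1.97 + 0.085×13.8) = 4.311/2.784 = 1.549 J/s.

1.549 J/s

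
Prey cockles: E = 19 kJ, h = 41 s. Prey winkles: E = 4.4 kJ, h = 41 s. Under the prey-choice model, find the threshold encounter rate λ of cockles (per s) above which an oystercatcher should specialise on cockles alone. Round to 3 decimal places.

The zero-one rule: include winkles iff E₂/h₂ > λE₁/(1+λh₁). Equality gives the switch point.
λE₁h₂ = E₂ + λE₂h₁ ⇒ λ = E₂/(E₁h₂ − E₂h₁) = 4.4/(779 − 180.4) = 0.00735 per s.

0.007 per s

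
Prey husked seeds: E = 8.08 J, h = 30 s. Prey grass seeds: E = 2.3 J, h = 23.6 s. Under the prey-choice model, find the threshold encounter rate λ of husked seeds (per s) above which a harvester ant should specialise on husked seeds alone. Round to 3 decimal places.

0.019 per s

The zero-one rule: include grass seeds iff E₂/h₂ > λE₁/(1+λh₁). Equality gives the switch point.
λE₁h₂ = E₂ + λE₂h₁ ⇒ λ = E₂/(E₁h₂ − E₂h₁) = 2.3/(190.7 − 69) = 0.0189 per s.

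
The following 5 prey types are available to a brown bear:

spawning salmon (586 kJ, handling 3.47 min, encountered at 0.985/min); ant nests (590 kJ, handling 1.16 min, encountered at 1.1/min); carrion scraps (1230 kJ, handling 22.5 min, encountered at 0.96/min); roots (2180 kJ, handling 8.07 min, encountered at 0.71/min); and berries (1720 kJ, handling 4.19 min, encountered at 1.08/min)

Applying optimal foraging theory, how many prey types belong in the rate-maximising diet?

E/h in descending order: ant nests 509, berries 411, roots 270, spawning salmon 169, carrion scraps 54.7 kJ/min. The optimal diet is the largest prefix of this list for which every included type satisfies E_i/h_i > R on the types above it.
Rate on top 1: 285.1. berries: 411 > 285.1 → include.
Rate on top 2: 368.6. roots: 270 < 368.6 → exclude; stop.
Optimal diet: ant nests, berries — 2 of 5 types.

2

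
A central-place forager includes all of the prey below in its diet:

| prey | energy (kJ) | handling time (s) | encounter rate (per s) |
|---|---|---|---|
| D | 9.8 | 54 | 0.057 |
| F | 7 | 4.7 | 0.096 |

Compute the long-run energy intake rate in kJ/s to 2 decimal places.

Energy encountered per unit search time: 0.057×9.8 + 0.096×7 = 1.231 kJ/s.
Handling time per unit search time: 0.057×54 + 0.096×4.7 = 3.529.
Rate = 1.231/(1 + 3.529) = 0.2717 kJ/s.

0.27 kJ/s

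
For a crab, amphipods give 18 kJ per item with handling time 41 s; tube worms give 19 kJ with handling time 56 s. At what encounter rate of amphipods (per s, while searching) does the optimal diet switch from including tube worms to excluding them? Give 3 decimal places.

0.083 per s

At the threshold, the rate on amphipods alone equals the profitability of tube worms: λ·18/(1 + λ·41) = 19/56 = 0.3393.
Rearranging, λ(18 − 0.3393×41) = 0.3393, so λ = 0.3393/4.089 = 0.08297 per s.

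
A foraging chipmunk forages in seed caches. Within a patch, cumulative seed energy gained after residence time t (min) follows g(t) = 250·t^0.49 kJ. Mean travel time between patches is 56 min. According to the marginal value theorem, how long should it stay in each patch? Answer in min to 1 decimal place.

53.8 min

By the marginal value theorem, leave when the instantaneous gain rate g'(t) equals the habitat-wide average g(t)/(T + t).
g'(t) = 0.49·250·t^-0.51. Setting 0.49·250·t^-0.51 = 250·t^0.49/(56+t) gives 0.49(56+t) = t, so 0.51·t = 0.49×56.
t* = 0.49×56/0.51 = 53.8 min.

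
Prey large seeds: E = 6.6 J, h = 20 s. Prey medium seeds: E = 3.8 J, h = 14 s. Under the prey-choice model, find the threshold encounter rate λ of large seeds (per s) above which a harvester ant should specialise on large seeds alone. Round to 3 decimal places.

At the threshold, the rate on large seeds alone equals the profitability of medium seeds: λ·6.6/(1 + λ·20) = 3.8/14 = 0.2714.
Rearranging, λ(6.6 − 0.2714×20) = 0.2714, so λ = 0.2714/1.171 = 0.2317 per s.

0.232 per s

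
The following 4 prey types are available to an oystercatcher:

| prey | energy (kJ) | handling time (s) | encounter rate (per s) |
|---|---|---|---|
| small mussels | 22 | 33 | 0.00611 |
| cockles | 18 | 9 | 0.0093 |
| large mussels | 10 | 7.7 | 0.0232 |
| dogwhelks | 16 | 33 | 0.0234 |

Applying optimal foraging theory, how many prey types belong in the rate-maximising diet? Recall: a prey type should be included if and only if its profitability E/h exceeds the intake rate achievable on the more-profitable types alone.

Profitabilities (E/h, kJ/s): cockles 2, large mussels 1.3, small mussels 0.667, dogwhelks 0.485. Add prey in this order while the next type's profitability exceeds the intake rate on those already taken.
Rate on top 1: 0.1545. large mussels: 1.3 > 0.1545 → include.
Rate on top 2: 0.3164. small mussels: 0.667 > 0.3164 → include.
Rate on top 3: 0.3646. dogwhelks: 0.485 > 0.3646 → include.
Optimal diet: cockles, large mussels, small mussels, dogwhelks — 4 of 4 types.

4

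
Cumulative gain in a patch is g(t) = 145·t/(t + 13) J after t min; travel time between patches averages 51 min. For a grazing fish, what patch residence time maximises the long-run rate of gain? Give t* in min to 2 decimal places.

Optimal t* satisfies g'(t*) = g(t*)/(T + t*).
g'(t) = 145·13/(t + 13)². Setting 145·13/(t+13)² = 145t/[(t+13)(51+t)] gives 13(51+t) = t(t+13), so t² = 13×51 = 663.
t* = √663 = 25.75 min.

25.75 min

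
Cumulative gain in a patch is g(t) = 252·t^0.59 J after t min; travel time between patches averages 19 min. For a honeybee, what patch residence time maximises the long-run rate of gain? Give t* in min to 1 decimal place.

27.3 min

Optimal t* satisfies g'(t*) = g(t*)/(T + t*).
g'(t) = 0.59·252·t^-0.41. Setting 0.59·252·t^-0.41 = 252·t^0.59/(19+t) gives 0.59(19+t) = t, so 0.41·t = 0.59×19.
t* = 0.59×19/0.41 = 27.34 min.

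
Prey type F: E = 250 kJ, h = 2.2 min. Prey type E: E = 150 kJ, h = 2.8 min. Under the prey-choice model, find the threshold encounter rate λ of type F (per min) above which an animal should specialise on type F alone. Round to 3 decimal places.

Drop type E once their profitability E₂/h₂ falls below the rate achievable on type F alone: E₂/h₂ = λE₁/(1 + λh₁).
Solve for λ: λE₁h₂ = E₂(1 + λh₁) → λ(E₁h₂ − E₂h₁) = E₂ → λ = E₂/(E₁h₂ − E₂h₁).
λ = 150/(250×2.8 − 150×2.2) = 150/370 = 0.4054 per min.

0.405 per min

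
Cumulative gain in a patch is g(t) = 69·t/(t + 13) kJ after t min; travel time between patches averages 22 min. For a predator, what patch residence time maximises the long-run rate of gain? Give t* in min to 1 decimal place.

Optimal t* satisfies g'(t*) = g(t*)/(T + t*).
g'(t) = 69·13/(t + 13)². Setting 69·13/(t+13)² = 69t/[(t+13)(22+t)] gives 13(22+t) = t(t+13), so t² = 13×22 = 286.
t* = √286 = 16.91 min.

16.9 min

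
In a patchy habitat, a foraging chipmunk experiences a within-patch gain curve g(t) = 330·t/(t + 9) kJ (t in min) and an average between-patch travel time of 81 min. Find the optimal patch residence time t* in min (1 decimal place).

27.0 min

Optimal t* satisfies g'(t*) = g(t*)/(T + t*).
g'(t) = 330·9/(t + 9)². Setting 330·9/(t+9)² = 330t/[(t+9)(81+t)] gives 9(81+t) = t(t+9), so t² = 9×81 = 729.
t* = √729 = 27 min.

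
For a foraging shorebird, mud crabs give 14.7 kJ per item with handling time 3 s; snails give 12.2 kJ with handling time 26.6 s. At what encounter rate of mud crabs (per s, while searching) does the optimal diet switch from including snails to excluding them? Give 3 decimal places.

At the threshold, the rate on mud crabs alone equals the profitability of snails: λ·14.7/(1 + λ·3) = 12.2/26.6 = 0.4586.
Rearranging, λ(14.7 − 0.4586×3) = 0.4586, so λ = 0.4586/13.32 = 0.03442 per s.

0.034 per s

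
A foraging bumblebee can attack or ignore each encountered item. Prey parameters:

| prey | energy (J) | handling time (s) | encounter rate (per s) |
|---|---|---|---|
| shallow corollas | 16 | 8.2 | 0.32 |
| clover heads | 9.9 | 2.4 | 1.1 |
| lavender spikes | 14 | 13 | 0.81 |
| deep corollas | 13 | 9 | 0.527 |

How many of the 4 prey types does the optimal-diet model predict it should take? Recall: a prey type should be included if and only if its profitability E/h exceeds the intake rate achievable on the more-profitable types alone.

Rank by E/h (J/s): clover heads 4.12, shallow corollas 1.95, deep corollas 1.44, lavender spikes 1.08. Include each in turn until the next type's E/h falls below the running intake rate.
Rate on top 1: 2.992. shallow corollas: 1.95 < 2.992 → exclude; stop.
Optimal diet: clover heads — 1 of 4 types.

1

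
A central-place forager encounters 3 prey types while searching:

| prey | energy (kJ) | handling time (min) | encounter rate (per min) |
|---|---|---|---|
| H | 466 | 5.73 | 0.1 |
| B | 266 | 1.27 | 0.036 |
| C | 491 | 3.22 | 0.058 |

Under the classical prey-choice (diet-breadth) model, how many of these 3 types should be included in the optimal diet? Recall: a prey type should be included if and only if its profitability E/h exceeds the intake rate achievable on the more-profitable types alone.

3

Profitabilities (E/h, kJ/min): B 209, C 152, H 81.3. Add prey in this order while the next type's profitability exceeds the intake rate on those already taken.
Rate on top 1: 9.157. C: 152 > 9.157 → include.
Rate on top 2: 30.88. H: 81.3 > 30.88 → include.
Optimal diet: B, C, H — 3 of 3 types.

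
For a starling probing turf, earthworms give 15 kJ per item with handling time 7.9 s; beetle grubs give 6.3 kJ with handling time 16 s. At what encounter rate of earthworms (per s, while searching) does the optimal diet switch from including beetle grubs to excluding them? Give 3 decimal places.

At the threshold, the rate on earthworms alone equals the profitability of beetle grubs: λ·15/(1 + λ·7.9) = 6.3/16 = 0.3937.
Rearranging, λ(15 − 0.3937×7.9) = 0.3937, so λ = 0.3937/11.89 = 0.03312 per s.

0.033 per s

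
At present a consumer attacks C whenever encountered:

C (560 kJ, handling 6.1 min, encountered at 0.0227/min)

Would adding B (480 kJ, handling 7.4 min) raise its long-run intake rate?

Current rate: (0.0227×560)/(1 + 0.0227×6.1) = 11.17 kJ/min.
B: E/h = 480/7.4 = 64.86 kJ/min.
Since 64.86 > R, including B increases the long-run rate.

Yes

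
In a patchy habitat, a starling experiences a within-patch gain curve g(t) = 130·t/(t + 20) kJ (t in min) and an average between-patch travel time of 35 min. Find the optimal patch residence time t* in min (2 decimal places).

26.46 min

By the marginal value theorem, leave when the instantaneous gain rate g'(t) equals the habitat-wide average g(t)/(T + t).
g'(t) = 130·20/(t + 20)². Setting 130·20/(t+20)² = 130t/[(t+20)(35+t)] gives 20(35+t) = t(t+20), so t² = 20×35 = 700.
t* = √700 = 26.46 min.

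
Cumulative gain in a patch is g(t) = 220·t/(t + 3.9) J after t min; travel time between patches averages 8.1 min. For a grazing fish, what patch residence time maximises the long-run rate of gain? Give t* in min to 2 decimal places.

5.62 min

Maximise g(t)/(T+t): set derivative to zero → g'(t)(T+t) = g(t).
g'(t) = 220·3.9/(t + 3.9)². Setting 220·3.9/(t+3.9)² = 220t/[(t+3.9)(8.1+t)] gives 3.9(8.1+t) = t(t+3.9), so t² = 3.9×8.1 = 31.59.
t* = √31.59 = 5.62 min.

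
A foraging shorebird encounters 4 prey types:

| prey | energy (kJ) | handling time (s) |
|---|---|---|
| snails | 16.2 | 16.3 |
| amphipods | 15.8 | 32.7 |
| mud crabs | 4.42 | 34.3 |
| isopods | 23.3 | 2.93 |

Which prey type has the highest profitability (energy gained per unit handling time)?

Profitability E/h (kJ/s): snails = 16.2/16.3 = 0.994, amphipods = 15.8/32.7 = 0.483, mud crabs = 4.42/34.3 = 0.129, isopods = 23.3/2.93 = 7.95.
Ranked: isopods > snails > amphipods > mud crabs.

isopods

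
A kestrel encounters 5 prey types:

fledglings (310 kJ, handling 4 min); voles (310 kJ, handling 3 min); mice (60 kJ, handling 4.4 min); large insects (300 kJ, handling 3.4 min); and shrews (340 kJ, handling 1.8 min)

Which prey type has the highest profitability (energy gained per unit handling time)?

shrews

Profitability E/h (kJ/min): fledglings = 310/4 = 77.5, voles = 310/3 = 103, mice = 60/4.4 = 13.6, large insects = 300/3.4 = 88.2, shrews = 340/1.8 = 189.
Ranked: shrews > voles > large insects > fledglings > mice.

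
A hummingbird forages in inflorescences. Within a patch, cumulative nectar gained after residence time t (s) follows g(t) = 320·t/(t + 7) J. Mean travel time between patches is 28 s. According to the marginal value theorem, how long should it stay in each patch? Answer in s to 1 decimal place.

14.0 s

By the marginal value theorem, leave when the instantaneous gain rate g'(t) equals the habitat-wide average g(t)/(T + t).
g'(t) = 320·7/(t + 7)². Setting 320·7/(t+7)² = 320t/[(t+7)(28+t)] gives 7(28+t) = t(t+7), so t² = 7×28 = 196.
t* = √196 = 14 s.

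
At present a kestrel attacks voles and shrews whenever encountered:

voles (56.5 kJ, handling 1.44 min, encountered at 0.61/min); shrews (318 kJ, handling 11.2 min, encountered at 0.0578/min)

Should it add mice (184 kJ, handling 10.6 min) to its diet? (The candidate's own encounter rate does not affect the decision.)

No

On voles and shrews alone, R = ΣλE/(1+Σλh) = 52.85/2.526 = 20.92 kJ/min.
mice: E/h = 184/10.6 = 17.36 kJ/min.
17.36 < 20.92, so adding mice would lower the average — exclude it.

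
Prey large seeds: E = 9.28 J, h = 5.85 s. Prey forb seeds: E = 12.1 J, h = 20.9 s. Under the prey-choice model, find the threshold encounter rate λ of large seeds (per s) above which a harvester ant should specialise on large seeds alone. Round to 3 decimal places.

At the threshold, the rate on large seeds alone equals the profitability of forb seeds: λ·9.28/(1 + λ·5.85) = 12.1/20.9 = 0.5789.
Rearranging, λ(9.28 − 0.5789×5.85) = 0.5789, so λ = 0.5789/5.893 = 0.09824 per s.

0.098 per s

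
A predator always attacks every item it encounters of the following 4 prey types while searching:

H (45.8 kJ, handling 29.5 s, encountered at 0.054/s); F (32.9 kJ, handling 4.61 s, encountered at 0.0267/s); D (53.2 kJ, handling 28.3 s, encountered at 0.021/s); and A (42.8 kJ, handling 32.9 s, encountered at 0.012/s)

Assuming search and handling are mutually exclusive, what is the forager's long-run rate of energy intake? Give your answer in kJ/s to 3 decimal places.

Energy encountered per unit search time: 0.054×45.8 + 0.0267×32.9 + 0.021×53.2 + 0.012×42.8 = 4.982 kJ/s.
Handling time per unit search time: 0.054×29.5 + 0.0267×4.61 + 0.021×28.3 + 0.012×32.9 = 2.705.
Rate = 4.982/(1 + 2.705) = 1.345 kJ/s.

1.345 kJ/s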